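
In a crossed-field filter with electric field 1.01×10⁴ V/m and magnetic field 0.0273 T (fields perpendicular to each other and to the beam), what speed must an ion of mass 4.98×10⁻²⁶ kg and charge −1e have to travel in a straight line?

For undeflected motion the electric and magnetic forces balance: qE = qvB.
v = E/B = 1.01×10⁴/0.0273 = 3.70×10⁵ m/s.
The result is independent of the particle's charge and mass.

v = 3.70×10⁵ m/s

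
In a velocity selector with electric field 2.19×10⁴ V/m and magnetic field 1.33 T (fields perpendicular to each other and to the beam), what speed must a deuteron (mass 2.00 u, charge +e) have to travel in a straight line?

v = 1.65×10⁴ m/s

For undeflected motion the electric and magnetic forces balance: qE = qvB.
v = E/B = 2.19×10⁴/1.33 = 1.65×10⁴ m/s.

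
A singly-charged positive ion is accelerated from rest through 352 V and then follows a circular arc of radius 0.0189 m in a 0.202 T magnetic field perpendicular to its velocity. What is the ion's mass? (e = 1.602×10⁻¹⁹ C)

Combine |q|V = ½mv² and r = mv/(|q|B): eliminate v to get m = qB²r²/(2V).
m = (1.602×10⁻¹⁹)(0.202)²(0.0189)²/(2·352) ≈ 3.32×10⁻²⁷ kg.

m ≈ 3.32×10⁻²⁷ kg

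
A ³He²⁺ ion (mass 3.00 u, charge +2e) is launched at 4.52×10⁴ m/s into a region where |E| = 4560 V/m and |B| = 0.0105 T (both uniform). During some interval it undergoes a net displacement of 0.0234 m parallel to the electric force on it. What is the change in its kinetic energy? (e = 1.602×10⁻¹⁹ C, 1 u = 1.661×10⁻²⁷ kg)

The magnetic force is always ⟂ v and does no work; only the electric force changes KE.
ΔKE = F_E · d = |q|E d = (3.204×10⁻¹⁹)(4560)(0.0234) ≈ 3.42×10⁻¹⁷ J.

ΔKE ≈ 3.42×10⁻¹⁷ J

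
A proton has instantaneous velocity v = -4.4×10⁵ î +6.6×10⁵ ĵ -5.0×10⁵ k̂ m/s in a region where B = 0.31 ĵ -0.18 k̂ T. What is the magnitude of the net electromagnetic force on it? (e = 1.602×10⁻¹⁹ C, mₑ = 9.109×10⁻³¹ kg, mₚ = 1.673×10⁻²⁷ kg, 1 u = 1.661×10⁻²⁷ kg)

v×B = (3.62×10⁴, -7.92×10⁴, -1.36×10⁵) N/C.
F = q v×B = (1.602×10⁻¹⁹ C)·(3.62×10⁴, -7.92×10⁴, -1.36×10⁵) = (5.80×10⁻¹⁵, -1.27×10⁻¹⁴, -2.19×10⁻¹⁴) N.
|F| = 2.59×10⁻¹⁴ N.

|F| ≈ 2.59×10⁻¹⁴ N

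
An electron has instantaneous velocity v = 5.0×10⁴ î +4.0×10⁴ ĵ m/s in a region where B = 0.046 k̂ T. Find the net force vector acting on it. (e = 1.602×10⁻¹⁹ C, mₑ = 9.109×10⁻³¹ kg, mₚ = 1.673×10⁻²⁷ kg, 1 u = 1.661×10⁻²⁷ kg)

v×B = (1840, -2300, 0) N/C.
F = q v×B = (−1.602×10⁻¹⁹ C)·(1840, -2300, 0) = (-2.95×10⁻¹⁶, 3.68×10⁻¹⁶, 0) N.

F ≈ (-2.95×10⁻¹⁶, 3.68×10⁻¹⁶, 0) N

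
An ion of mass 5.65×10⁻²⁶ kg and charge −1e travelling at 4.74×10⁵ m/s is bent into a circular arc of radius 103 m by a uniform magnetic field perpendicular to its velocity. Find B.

B ≈ 1.62×10⁻³ T

From |q|vB = mv²/r, B = mv/(|q|r).
B = (5.65×10⁻²⁶)(4.74×10⁵)/((1.602×10⁻¹⁹)(103)) ≈ 1.62×10⁻³ T.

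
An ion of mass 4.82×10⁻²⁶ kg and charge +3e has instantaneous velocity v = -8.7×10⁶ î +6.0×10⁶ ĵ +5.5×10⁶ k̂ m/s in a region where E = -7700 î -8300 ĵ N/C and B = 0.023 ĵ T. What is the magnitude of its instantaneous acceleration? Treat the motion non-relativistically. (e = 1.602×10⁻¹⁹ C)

|a| ≈ 2.40×10¹² m/s²

v×B = (-1.26×10⁵, 0, -2.00×10⁵) N/C.
E + v×B = (-1.34×10⁵, -8300, -2.00×10⁵) N/C.
F = q(E + v×B) = (4.806×10⁻¹⁹ C)·(-1.34×10⁵, -8300, -2.00×10⁵) = (-6.45×10⁻¹⁴, -3.99×10⁻¹⁵, -9.62×10⁻¹⁴) N.
|a| = |F|/m = 1.159×10⁻¹³/4.82×10⁻²⁶ ≈ 2.40×10¹² m/s².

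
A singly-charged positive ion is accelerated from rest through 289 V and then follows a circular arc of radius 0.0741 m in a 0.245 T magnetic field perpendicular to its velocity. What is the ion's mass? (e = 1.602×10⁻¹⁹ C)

m ≈ 9.13×10⁻²⁶ kg

Combine |q|V = ½mv² and r = mv/(|q|B): eliminate v to get m = qB²r²/(2V).
m = (1.602×10⁻¹⁹)(0.245)²(0.0741)²/(2·289) ≈ 9.13×10⁻²⁶ kg.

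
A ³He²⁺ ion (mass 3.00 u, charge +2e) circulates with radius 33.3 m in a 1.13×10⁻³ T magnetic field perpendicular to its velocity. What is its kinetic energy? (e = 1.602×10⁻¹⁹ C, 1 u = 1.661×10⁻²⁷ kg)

KE ≈ 9.10×10⁴ eV

v = |q|Br/m, then KE = ½mv² = (qBr)²/(2m).
v = (3.204×10⁻¹⁹)(1.13×10⁻³)(33.3)/4.983×10⁻²⁷ ≈ 2.419×10⁶ m/s.
KE = ½(4.983×10⁻²⁷)(2.419×10⁶)² ≈ 1.46×10⁻¹⁴ J = 9.10×10⁴ eV.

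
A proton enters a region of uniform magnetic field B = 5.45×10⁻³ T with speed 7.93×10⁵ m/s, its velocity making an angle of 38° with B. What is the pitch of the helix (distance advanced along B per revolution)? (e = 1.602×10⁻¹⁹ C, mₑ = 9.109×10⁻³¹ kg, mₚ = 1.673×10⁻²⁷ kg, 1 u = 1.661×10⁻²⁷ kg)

v∥ = v cosθ = 7.93×10⁵·cos38° ≈ 6.249×10⁵ m/s.
T = 2πm/(|q|B) = 2π(1.673×10⁻²⁷)/((1.602×10⁻¹⁹)(5.45×10⁻³)) ≈ 1.204×10⁻⁵ s.
pitch = v∥ T = (6.249×10⁵)(1.204×10⁻⁵) ≈ 7.52 m.

p ≈ 7.52 m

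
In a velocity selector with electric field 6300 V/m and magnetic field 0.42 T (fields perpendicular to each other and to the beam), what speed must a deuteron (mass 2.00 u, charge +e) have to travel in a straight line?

For undeflected motion the electric and magnetic forces balance: qE = qvB.
v = E/B = 6300/0.42 = 1.5×10⁴ m/s.

v = 1.5×10⁴ m/s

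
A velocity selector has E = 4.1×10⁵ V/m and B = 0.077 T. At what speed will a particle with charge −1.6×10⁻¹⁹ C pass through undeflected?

For undeflected motion the electric and magnetic forces balance: qE = qvB.
v = E/B = 4.1×10⁵/0.077 = 5.3×10⁶ m/s.

v = 5.3×10⁶ m/s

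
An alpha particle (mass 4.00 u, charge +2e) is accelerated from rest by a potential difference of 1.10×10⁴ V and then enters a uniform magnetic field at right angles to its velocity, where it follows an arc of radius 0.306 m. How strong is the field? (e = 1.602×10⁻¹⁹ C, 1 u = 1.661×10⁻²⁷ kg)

v = √(2|q|V/m) = √(2·3.204×10⁻¹⁹·1.10×10⁴/6.644×10⁻²⁷) ≈ 1.030×10⁶ m/s.
B = mv/(|q|r) = (6.644×10⁻²⁷)(1.030×10⁶)/((3.204×10⁻¹⁹)(0.306)) ≈ 0.0698 T.

B ≈ 0.0698 T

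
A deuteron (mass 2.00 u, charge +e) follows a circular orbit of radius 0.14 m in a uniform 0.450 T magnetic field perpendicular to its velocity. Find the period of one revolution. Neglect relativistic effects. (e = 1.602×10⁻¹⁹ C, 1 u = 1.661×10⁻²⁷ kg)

The cyclotron period depends only on m, q, B: T = 2πm/(|q|B).
T = 2π(3.322×10⁻²⁷)/((1.602×10⁻¹⁹)(0.450)) ≈ 2.90×10⁻⁷ s.

T ≈ 2.90×10⁻⁷ s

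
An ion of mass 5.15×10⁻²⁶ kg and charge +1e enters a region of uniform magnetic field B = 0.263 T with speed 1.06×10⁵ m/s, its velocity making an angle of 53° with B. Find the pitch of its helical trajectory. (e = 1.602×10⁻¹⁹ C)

v∥ = v cosθ = 1.06×10⁵·cos53° ≈ 6.379×10⁴ m/s.
T = 2πm/(|q|B) = 2π(5.15×10⁻²⁶)/((1.602×10⁻¹⁹)(0.263)) ≈ 7.680×10⁻⁶ s.
pitch = v∥ T = (6.379×10⁴)(7.680×10⁻⁶) ≈ 0.490 m.

p ≈ 0.490 m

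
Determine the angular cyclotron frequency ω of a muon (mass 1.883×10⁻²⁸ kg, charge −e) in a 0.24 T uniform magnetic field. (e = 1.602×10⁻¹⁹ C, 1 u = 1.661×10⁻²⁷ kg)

ω = |q|B/m.
ω = (1.602×10⁻¹⁹)(0.24)/1.883×10⁻²⁸ ≈ 2.0×10⁸ rad/s.

ω ≈ 2.0×10⁸ rad/s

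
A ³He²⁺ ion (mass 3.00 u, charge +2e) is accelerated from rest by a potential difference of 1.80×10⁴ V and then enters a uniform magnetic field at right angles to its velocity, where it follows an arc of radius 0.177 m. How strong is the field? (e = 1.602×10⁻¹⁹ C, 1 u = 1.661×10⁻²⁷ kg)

B ≈ 0.134 T

v = √(2|q|V/m) = √(2·3.204×10⁻¹⁹·1.80×10⁴/4.983×10⁻²⁷) ≈ 1.521×10⁶ m/s.
B = mv/(|q|r) = (4.983×10⁻²⁷)(1.521×10⁶)/((3.204×10⁻¹⁹)(0.177)) ≈ 0.134 T.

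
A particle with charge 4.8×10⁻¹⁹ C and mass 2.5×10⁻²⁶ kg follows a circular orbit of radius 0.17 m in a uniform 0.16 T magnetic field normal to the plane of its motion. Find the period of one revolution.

T ≈ 2.0×10⁻⁶ s

The cyclotron period depends only on m, q, B: T = 2πm/(|q|B).
T = 2π(2.5×10⁻²⁶)/((4.8×10⁻¹⁹)(0.16)) ≈ 2.0×10⁻⁶ s.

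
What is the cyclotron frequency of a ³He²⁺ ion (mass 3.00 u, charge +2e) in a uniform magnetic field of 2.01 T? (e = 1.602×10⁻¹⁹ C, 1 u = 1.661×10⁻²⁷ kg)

f ≈ 2.06×10⁷ Hz

f = |q|B/(2πm).
f = (3.204×10⁻¹⁹)(2.01)/(2π·4.983×10⁻²⁷) ≈ 2.06×10⁷ Hz.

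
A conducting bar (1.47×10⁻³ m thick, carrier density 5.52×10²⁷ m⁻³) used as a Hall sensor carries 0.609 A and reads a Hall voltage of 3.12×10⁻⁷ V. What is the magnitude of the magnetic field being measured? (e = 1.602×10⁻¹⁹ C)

From V_H = IB/(n e t), B = V_H n e t / I.
B = (3.12×10⁻⁷)(5.52×10²⁷)(1.602×10⁻¹⁹)(1.47×10⁻³)/0.609 ≈ 0.666 T.

B ≈ 0.666 T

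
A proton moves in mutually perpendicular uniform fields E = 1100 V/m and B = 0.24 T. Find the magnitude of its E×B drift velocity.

The E×B drift speed is v_d = E/B.
v_d = 1100/0.24 = 4600 m/s.

v_d ≈ 4600 m/s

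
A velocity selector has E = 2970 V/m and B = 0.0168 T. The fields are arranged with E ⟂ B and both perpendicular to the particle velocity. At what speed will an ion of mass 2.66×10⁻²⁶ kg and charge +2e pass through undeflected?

Straight-line motion ⇒ electric and magnetic forces cancel, so E = vB.
v = E/B = 2970/0.0168 = 1.77×10⁵ m/s.
The result is independent of the particle's charge and mass.

v = 1.77×10⁵ m/s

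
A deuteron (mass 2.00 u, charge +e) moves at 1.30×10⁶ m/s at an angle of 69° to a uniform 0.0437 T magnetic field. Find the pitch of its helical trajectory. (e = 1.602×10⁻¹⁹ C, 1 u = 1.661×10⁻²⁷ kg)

p ≈ 1.39 m

v∥ = v cosθ = 1.30×10⁶·cos69° ≈ 4.659×10⁵ m/s.
T = 2πm/(|q|B) = 2π(3.322×10⁻²⁷)/((1.602×10⁻¹⁹)(0.0437)) ≈ 2.982×10⁻⁶ s.
pitch = v∥ T = (4.659×10⁵)(2.982×10⁻⁶) ≈ 1.39 m.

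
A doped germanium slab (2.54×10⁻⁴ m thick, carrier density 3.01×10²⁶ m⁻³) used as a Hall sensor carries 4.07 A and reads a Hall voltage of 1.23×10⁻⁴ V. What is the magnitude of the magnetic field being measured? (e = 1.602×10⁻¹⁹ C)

B ≈ 0.370 T

From V_H = IB/(n e t), B = V_H n e t / I.
B = (1.23×10⁻⁴)(3.01×10²⁶)(1.602×10⁻¹⁹)(2.54×10⁻⁴)/4.07 ≈ 0.370 T.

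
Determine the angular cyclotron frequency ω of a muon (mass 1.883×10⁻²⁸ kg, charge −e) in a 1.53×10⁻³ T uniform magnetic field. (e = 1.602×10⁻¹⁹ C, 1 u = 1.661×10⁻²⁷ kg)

ω = |q|B/m.
ω = (1.602×10⁻¹⁹)(1.53×10⁻³)/1.883×10⁻²⁸ ≈ 1.30×10⁶ rad/s.

ω ≈ 1.30×10⁶ rad/s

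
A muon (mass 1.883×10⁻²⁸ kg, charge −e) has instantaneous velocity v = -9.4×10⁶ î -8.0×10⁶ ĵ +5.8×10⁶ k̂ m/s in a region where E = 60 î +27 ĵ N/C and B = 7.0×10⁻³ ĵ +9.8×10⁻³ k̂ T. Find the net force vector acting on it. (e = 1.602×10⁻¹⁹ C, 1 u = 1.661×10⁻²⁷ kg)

v×B = (-1.19×10⁵, 9.21×10⁴, -6.58×10⁴) N/C.
E + v×B = (-1.19×10⁵, 9.21×10⁴, -6.58×10⁴) N/C.
F = q(E + v×B) = (−1.602×10⁻¹⁹ C)·(-1.19×10⁵, 9.21×10⁴, -6.58×10⁴) = (1.91×10⁻¹⁴, -1.48×10⁻¹⁴, 1.05×10⁻¹⁴) N.

F ≈ (1.91×10⁻¹⁴, -1.48×10⁻¹⁴, 1.05×10⁻¹⁴) N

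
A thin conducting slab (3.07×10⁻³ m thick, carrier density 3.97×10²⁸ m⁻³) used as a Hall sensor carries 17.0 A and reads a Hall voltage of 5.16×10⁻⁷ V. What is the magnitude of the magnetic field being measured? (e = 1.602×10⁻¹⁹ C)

B ≈ 0.593 T

From V_H = IB/(n e t), B = V_H n e t / I.
B = (5.16×10⁻⁷)(3.97×10²⁸)(1.602×10⁻¹⁹)(3.07×10⁻³)/17.0 ≈ 0.593 T.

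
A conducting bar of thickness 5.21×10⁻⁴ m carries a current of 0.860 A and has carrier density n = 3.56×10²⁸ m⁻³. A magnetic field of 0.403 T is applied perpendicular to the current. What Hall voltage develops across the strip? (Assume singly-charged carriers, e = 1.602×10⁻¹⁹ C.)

V_H = IB/(n e t).
V_H = (0.860)(0.403)/((3.56×10²⁸)(1.602×10⁻¹⁹)(5.21×10⁻⁴)) ≈ 1.17×10⁻⁷ V.

V_H ≈ 1.17×10⁻⁷ V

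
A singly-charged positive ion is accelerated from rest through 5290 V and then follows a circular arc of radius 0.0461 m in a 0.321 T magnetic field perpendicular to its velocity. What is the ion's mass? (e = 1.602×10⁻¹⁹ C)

m ≈ 3.32×10⁻²⁷ kg

Combine |q|V = ½mv² and r = mv/(|q|B): eliminate v to get m = qB²r²/(2V).
m = (1.602×10⁻¹⁹)(0.321)²(0.0461)²/(2·5290) ≈ 3.32×10⁻²⁷ kg.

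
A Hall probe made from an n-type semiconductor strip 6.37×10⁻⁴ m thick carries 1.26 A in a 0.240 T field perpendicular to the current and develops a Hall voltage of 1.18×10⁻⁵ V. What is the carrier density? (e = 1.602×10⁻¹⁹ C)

From V_H = IB/(n e t), n = IB/(V_H e t).
n = (1.26)(0.240)/((1.18×10⁻⁵)(1.602×10⁻¹⁹)(6.37×10⁻⁴)) ≈ 2.51×10²⁶ m⁻³.

n ≈ 2.51×10²⁶ m⁻³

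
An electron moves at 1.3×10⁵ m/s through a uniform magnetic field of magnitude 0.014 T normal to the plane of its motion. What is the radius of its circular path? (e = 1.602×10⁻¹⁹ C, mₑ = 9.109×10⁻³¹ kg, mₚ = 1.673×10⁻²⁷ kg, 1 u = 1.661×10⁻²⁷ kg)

r ≈ 5.3×10⁻⁵ m

The magnetic force provides the centripetal force: |q|vB = mv²/r.
r = mv/(|q|B) = (9.109×10⁻³¹)(1.3×10⁵)/((1.602×10⁻¹⁹)(0.014)) ≈ 5.3×10⁻⁵ m.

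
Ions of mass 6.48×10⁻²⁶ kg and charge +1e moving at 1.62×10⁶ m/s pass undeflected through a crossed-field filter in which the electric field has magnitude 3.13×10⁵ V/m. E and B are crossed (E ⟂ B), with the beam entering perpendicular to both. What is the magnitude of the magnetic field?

Balance of forces in the selector: qE = qvB ⇒ B = E/v.
B = 3.13×10⁵/1.62×10⁶ = 0.193 T.

B = 0.193 T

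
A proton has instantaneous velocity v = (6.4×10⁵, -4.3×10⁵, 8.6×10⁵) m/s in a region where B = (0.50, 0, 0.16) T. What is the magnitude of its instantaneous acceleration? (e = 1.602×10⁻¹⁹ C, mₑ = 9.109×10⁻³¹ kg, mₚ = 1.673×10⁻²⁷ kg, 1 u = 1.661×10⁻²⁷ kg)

v×B = (-6.88×10⁴, 3.28×10⁵, 2.15×10⁵) N/C.
F = q v×B = (1.602×10⁻¹⁹ C)·(-6.88×10⁴, 3.28×10⁵, 2.15×10⁵) = (-1.10×10⁻¹⁴, 5.25×10⁻¹⁴, 3.44×10⁻¹⁴) N.
|a| = |F|/m = 6.373×10⁻¹⁴/1.673×10⁻²⁷ ≈ 3.81×10¹³ m/s².

|a| ≈ 3.81×10¹³ m/s²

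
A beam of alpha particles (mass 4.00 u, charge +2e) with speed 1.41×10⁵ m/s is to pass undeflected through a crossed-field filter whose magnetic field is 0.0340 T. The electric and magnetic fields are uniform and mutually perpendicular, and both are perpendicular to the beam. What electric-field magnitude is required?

E = 4790 V/m

For straight-line motion qE = qvB, so E = vB.
E = 1.41×10⁵ × 0.0340 = 4790 V/m.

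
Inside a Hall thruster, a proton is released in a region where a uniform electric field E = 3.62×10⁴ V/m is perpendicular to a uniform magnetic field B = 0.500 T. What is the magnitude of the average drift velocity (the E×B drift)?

In crossed fields the guiding centre drifts at v_d = |E×B|/B² = E/B, independent of charge and mass.
v_d = 3.62×10⁴/0.500 = 7.24×10⁴ m/s.

v_d ≈ 7.24×10⁴ m/s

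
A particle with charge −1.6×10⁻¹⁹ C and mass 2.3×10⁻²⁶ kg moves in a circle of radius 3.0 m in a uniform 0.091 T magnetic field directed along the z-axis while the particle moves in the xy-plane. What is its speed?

From |q|vB = mv²/r, v = |q|Br/m.
v = (1.6×10⁻¹⁹)(0.091)(3.0)/2.3×10⁻²⁶ ≈ 1.9×10⁶ m/s.

v ≈ 1.9×10⁶ m/s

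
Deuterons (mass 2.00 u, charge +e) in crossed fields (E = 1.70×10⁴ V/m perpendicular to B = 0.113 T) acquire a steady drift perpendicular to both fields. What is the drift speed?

v_d ≈ 1.50×10⁵ m/s

The steady drift has the magnetic force balancing the electric force, so v_d = E/B.
v_d = 1.70×10⁴/0.113 = 1.50×10⁵ m/s.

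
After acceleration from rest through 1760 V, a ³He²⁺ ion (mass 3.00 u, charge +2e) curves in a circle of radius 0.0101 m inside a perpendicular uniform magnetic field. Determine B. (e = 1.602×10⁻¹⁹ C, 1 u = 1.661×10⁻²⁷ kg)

v = √(2|q|V/m) = √(2·3.204×10⁻¹⁹·1760/4.983×10⁻²⁷) ≈ 4.757×10⁵ m/s.
B = mv/(|q|r) = (4.983×10⁻²⁷)(4.757×10⁵)/((3.204×10⁻¹⁹)(0.0101)) ≈ 0.733 T.

B ≈ 0.733 T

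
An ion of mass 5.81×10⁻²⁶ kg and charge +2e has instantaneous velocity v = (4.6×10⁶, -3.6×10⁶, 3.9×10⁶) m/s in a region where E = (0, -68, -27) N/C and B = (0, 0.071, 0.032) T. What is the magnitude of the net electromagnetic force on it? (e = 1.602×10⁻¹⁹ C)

|F| ≈ 1.70×10⁻¹³ N

v×B = (-3.92×10⁵, -1.47×10⁵, 3.27×10⁵) N/C.
E + v×B = (-3.92×10⁵, -1.47×10⁵, 3.27×10⁵) N/C.
F = q(E + v×B) = (3.204×10⁻¹⁹ C)·(-3.92×10⁵, -1.47×10⁵, 3.27×10⁵) = (-1.26×10⁻¹³, -4.72×10⁻¹⁴, 1.05×10⁻¹³) N.
|F| = 1.70×10⁻¹³ N.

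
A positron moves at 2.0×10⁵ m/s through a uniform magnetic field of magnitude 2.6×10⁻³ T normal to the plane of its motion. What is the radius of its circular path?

The magnetic force provides the centripetal force: |q|vB = mv²/r.
r = mv/(|q|B) = (9.109×10⁻³¹)(2.0×10⁵)/((1.602×10⁻¹⁹)(2.6×10⁻³)) ≈ 4.4×10⁻⁴ m.

r ≈ 4.4×10⁻⁴ m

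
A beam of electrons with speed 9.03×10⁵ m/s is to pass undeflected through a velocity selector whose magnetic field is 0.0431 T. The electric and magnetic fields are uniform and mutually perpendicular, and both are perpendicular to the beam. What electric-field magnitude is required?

E = 3.89×10⁴ V/m

For straight-line motion qE = qvB, so E = vB.
E = 9.03×10⁵ × 0.0431 = 3.89×10⁴ V/m.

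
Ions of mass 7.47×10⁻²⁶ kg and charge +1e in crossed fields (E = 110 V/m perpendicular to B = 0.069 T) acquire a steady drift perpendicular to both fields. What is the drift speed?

In crossed fields the guiding centre drifts at v_d = |E×B|/B² = E/B, independent of charge and mass.
v_d = 110/0.069 = 1600 m/s.

v_d ≈ 1600 m/s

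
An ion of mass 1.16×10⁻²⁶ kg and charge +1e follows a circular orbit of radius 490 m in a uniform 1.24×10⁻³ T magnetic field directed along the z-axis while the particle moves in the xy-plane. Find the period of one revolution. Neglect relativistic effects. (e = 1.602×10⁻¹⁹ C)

T ≈ 3.67×10⁻⁴ s

The cyclotron period depends only on m, q, B: T = 2πm/(|q|B).
T = 2π(1.16×10⁻²⁶)/((1.602×10⁻¹⁹)(1.24×10⁻³)) ≈ 3.67×10⁻⁴ s.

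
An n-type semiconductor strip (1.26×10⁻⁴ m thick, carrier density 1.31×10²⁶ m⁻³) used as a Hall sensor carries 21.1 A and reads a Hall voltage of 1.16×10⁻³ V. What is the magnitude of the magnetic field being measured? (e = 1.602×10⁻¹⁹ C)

B ≈ 0.145 T

From V_H = IB/(n e t), B = V_H n e t / I.
B = (1.16×10⁻³)(1.31×10²⁶)(1.602×10⁻¹⁹)(1.26×10⁻⁴)/21.1 ≈ 0.145 T.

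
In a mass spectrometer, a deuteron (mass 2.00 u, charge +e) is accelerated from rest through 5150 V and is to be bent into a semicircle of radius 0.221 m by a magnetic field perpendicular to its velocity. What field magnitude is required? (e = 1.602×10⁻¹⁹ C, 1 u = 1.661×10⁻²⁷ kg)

v = √(2|q|V/m) = √(2·1.602×10⁻¹⁹·5150/3.322×10⁻²⁷) ≈ 7.048×10⁵ m/s.
B = mv/(|q|r) = (3.322×10⁻²⁷)(7.048×10⁵)/((1.602×10⁻¹⁹)(0.221)) ≈ 0.0661 T.

B ≈ 0.0661 T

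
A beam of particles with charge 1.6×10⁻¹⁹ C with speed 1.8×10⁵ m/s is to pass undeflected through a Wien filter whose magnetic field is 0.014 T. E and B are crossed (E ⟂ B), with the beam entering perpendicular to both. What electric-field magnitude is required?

E = 2500 V/m

For straight-line motion qE = qvB, so E = vB.
E = 1.8×10⁵ × 0.014 = 2500 V/m.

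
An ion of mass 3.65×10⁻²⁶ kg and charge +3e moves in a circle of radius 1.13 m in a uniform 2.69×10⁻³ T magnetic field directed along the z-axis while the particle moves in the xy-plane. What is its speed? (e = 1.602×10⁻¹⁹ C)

v ≈ 4.00×10⁴ m/s

From |q|vB = mv²/r, v = |q|Br/m.
v = (4.806×10⁻¹⁹)(2.69×10⁻³)(1.13)/3.65×10⁻²⁶ ≈ 4.00×10⁴ m/s.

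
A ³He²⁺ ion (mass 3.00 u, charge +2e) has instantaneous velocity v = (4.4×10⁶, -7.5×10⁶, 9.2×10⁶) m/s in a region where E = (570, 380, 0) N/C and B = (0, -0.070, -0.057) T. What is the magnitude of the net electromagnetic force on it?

v×B = (1.07×10⁶, 2.51×10⁵, -3.08×10⁵) N/C.
E + v×B = (1.07×10⁶, 2.51×10⁵, -3.08×10⁵) N/C.
F = q(E + v×B) = (3.204×10⁻¹⁹ C)·(1.07×10⁶, 2.51×10⁵, -3.08×10⁵) = (3.43×10⁻¹³, 8.05×10⁻¹⁴, -9.87×10⁻¹⁴) N.
|F| = 3.66×10⁻¹³ N.

|F| ≈ 3.66×10⁻¹³ N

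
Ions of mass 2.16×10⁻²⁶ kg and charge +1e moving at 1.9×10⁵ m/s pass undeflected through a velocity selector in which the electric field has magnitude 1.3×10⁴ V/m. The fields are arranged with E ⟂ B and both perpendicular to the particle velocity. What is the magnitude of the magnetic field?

Balance of forces in the selector: qE = qvB ⇒ B = E/v.
B = 1.3×10⁴/1.9×10⁵ = 0.068 T.

B = 0.068 T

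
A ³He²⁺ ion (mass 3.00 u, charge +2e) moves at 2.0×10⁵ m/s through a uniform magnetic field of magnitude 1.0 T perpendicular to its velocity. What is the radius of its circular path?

r ≈ 3.1×10⁻³ m

The magnetic force provides the centripetal force: |q|vB = mv²/r.
r = mv/(|q|B) = (4.983×10⁻²⁷)(2.0×10⁵)/((3.204×10⁻¹⁹)(1.0)) ≈ 3.1×10⁻³ m.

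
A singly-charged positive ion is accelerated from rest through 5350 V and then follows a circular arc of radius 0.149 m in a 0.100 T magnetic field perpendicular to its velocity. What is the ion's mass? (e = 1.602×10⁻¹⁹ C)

m ≈ 3.32×10⁻²⁷ kg

Combine |q|V = ½mv² and r = mv/(|q|B): eliminate v to get m = qB²r²/(2V).
m = (1.602×10⁻¹⁹)(0.100)²(0.149)²/(2·5350) ≈ 3.32×10⁻²⁷ kg.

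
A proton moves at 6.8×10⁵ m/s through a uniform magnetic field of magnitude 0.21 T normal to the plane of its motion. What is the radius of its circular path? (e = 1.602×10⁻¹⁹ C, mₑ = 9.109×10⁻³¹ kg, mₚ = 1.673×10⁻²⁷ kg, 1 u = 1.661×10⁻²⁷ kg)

The magnetic force provides the centripetal force: |q|vB = mv²/r.
r = mv/(|q|B) = (1.673×10⁻²⁷)(6.8×10⁵)/((1.602×10⁻¹⁹)(0.21)) ≈ 0.034 m.

r ≈ 0.034 m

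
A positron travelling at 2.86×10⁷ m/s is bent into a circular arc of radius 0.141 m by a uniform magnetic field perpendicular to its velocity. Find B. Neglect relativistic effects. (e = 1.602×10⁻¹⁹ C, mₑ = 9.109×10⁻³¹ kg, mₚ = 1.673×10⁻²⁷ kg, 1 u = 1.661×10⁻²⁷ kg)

B ≈ 1.15×10⁻³ T

From |q|vB = mv²/r, B = mv/(|q|r).
B = (9.109×10⁻³¹)(2.86×10⁷)/((1.602×10⁻¹⁹)(0.141)) ≈ 1.15×10⁻³ T.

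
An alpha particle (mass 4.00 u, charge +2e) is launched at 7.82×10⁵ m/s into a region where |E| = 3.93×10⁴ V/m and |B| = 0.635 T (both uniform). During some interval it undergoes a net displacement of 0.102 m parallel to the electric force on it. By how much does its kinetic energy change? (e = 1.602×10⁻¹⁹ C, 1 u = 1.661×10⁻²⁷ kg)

The magnetic force is always ⟂ v and does no work; only the electric force changes KE.
ΔKE = F_E · d = |q|E d = (3.204×10⁻¹⁹)(3.93×10⁴)(0.102) ≈ 1.28×10⁻¹⁵ J.

ΔKE ≈ 1.28×10⁻¹⁵ J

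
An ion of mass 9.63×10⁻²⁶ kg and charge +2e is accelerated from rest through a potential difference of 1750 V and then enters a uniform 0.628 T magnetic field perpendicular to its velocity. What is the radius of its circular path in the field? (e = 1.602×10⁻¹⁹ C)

Acceleration: |q|V = ½mv² ⇒ v = √(2|q|V/m) = √(2·3.204×10⁻¹⁹·1750/9.63×10⁻²⁶) ≈ 1.079×10⁵ m/s.
In the field: r = mv/(|q|B) = (9.63×10⁻²⁶)(1.079×10⁵)/((3.204×10⁻¹⁹)(0.628)) ≈ 0.0516 m.

r ≈ 0.0516 m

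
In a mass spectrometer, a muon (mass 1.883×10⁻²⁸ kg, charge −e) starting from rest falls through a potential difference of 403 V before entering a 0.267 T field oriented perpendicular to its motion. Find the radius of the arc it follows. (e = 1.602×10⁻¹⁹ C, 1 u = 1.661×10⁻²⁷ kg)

Acceleration: |q|V = ½mv² ⇒ v = √(2|q|V/m) = √(2·1.602×10⁻¹⁹·403/1.883×10⁻²⁸) ≈ 8.281×10⁵ m/s.
In the field: r = mv/(|q|B) = (1.883×10⁻²⁸)(8.281×10⁵)/((1.602×10⁻¹⁹)(0.267)) ≈ 3.65×10⁻³ m.

r ≈ 3.65×10⁻³ m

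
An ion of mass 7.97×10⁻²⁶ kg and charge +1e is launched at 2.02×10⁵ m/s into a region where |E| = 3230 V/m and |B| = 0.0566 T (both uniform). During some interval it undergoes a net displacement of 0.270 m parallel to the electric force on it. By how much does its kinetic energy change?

ΔKE ≈ 1.40×10⁻¹⁶ J

The magnetic force is always ⟂ v and does no work; only the electric force changes KE.
ΔKE = F_E · d = |q|E d = (1.602×10⁻¹⁹)(3230)(0.270) ≈ 1.40×10⁻¹⁶ J.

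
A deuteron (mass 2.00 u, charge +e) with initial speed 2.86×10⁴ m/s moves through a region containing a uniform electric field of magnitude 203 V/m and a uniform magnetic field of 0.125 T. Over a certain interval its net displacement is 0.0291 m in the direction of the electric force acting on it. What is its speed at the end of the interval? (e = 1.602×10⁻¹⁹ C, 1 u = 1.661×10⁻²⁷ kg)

B does no work; ΔKE = |q|E d.
½mv_f² = ½mv₀² + |q|Ed = ½(3.322×10⁻²⁷)(2.86×10⁴)² + (1.602×10⁻¹⁹)(203)(0.0291) ≈ 1.359×10⁻¹⁸ J + 9.463×10⁻¹⁹ J ≈ 2.305×10⁻¹⁸ J.
v_f = √(2·2.305×10⁻¹⁸/3.322×10⁻²⁷) ≈ 3.73×10⁴ m/s.

v_f ≈ 3.73×10⁴ m/s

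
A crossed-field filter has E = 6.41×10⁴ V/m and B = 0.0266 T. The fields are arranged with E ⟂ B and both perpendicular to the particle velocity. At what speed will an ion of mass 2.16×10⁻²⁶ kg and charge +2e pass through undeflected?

For undeflected motion the electric and magnetic forces balance: qE = qvB.
v = E/B = 6.41×10⁴/0.0266 = 2.41×10⁶ m/s.
The result is independent of the particle's charge and mass.

v = 2.41×10⁶ m/s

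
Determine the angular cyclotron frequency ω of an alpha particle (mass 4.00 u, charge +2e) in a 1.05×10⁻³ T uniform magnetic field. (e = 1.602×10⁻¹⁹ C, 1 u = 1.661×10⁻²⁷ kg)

ω ≈ 5.06×10⁴ rad/s

ω = |q|B/m.
ω = (3.204×10⁻¹⁹)(1.05×10⁻³)/6.644×10⁻²⁷ ≈ 5.06×10⁴ rad/s.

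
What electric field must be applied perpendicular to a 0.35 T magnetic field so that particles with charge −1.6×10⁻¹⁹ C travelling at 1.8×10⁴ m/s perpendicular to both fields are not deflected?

For straight-line motion qE = qvB, so E = vB.
E = 1.8×10⁴ × 0.35 = 6300 V/m.

E = 6300 V/m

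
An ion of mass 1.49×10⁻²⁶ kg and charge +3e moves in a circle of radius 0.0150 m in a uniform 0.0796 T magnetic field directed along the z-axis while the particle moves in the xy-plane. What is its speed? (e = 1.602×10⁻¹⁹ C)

From |q|vB = mv²/r, v = |q|Br/m.
v = (4.806×10⁻¹⁹)(0.0796)(0.0150)/1.49×10⁻²⁶ ≈ 3.85×10⁴ m/s.

v ≈ 3.85×10⁴ m/s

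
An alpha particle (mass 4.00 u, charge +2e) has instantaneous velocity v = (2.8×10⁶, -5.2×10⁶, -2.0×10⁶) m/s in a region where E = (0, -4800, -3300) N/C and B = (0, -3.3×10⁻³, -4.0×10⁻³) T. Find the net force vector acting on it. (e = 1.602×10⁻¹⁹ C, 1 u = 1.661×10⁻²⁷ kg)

v×B = (1.42×10⁴, 1.12×10⁴, -9240) N/C.
E + v×B = (1.42×10⁴, 6400, -1.25×10⁴) N/C.
F = q(E + v×B) = (3.204×10⁻¹⁹ C)·(1.42×10⁴, 6400, -1.25×10⁴) = (4.55×10⁻¹⁵, 2.05×10⁻¹⁵, -4.02×10⁻¹⁵) N.

F ≈ (4.55×10⁻¹⁵, 2.05×10⁻¹⁵, -4.02×10⁻¹⁵) N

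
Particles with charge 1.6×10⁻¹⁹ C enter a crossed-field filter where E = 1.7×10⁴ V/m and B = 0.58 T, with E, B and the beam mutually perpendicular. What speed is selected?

v = 2.9×10⁴ m/s

Straight-line motion ⇒ electric and magnetic forces cancel, so E = vB.
v = E/B = 1.7×10⁴/0.58 = 2.9×10⁴ m/s.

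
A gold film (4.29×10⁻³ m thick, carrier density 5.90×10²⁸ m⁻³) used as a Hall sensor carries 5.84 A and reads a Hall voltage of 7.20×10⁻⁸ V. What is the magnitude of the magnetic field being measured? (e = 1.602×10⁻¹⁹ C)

B ≈ 0.500 T

From V_H = IB/(n e t), B = V_H n e t / I.
B = (7.20×10⁻⁸)(5.90×10²⁸)(1.602×10⁻¹⁹)(4.29×10⁻³)/5.84 ≈ 0.500 T.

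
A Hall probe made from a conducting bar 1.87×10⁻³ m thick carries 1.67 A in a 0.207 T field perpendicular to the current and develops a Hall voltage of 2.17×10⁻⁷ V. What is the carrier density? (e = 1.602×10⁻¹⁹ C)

From V_H = IB/(n e t), n = IB/(V_H e t).
n = (1.67)(0.207)/((2.17×10⁻⁷)(1.602×10⁻¹⁹)(1.87×10⁻³)) ≈ 5.32×10²⁷ m⁻³.

n ≈ 5.32×10²⁷ m⁻³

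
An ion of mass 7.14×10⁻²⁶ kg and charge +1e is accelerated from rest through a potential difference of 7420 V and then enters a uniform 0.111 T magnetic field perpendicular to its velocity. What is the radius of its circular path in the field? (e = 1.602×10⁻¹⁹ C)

Acceleration: |q|V = ½mv² ⇒ v = √(2|q|V/m) = √(2·1.602×10⁻¹⁹·7420/7.14×10⁻²⁶) ≈ 1.825×10⁵ m/s.
In the field: r = mv/(|q|B) = (7.14×10⁻²⁶)(1.825×10⁵)/((1.602×10⁻¹⁹)(0.111)) ≈ 0.733 m.

r ≈ 0.733 m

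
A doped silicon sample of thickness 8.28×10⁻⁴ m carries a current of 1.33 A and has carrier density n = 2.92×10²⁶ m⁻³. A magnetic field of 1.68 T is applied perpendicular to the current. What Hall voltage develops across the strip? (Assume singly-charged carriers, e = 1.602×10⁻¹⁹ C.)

V_H = IB/(n e t).
V_H = (1.33)(1.68)/((2.92×10²⁶)(1.602×10⁻¹⁹)(8.28×10⁻⁴)) ≈ 5.77×10⁻⁵ V.

V_H ≈ 5.77×10⁻⁵ V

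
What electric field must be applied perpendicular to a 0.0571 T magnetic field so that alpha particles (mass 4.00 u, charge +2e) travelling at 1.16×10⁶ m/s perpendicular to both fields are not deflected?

For straight-line motion qE = qvB, so E = vB.
E = 1.16×10⁶ × 0.0571 = 6.62×10⁴ V/m.

E = 6.62×10⁴ V/m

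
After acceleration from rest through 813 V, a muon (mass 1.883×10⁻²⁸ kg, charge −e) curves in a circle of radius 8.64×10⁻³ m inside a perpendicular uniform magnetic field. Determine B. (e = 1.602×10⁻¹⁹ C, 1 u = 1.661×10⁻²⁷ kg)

B ≈ 0.160 T

v = √(2|q|V/m) = √(2·1.602×10⁻¹⁹·813/1.883×10⁻²⁸) ≈ 1.176×10⁶ m/s.
B = mv/(|q|r) = (1.883×10⁻²⁸)(1.176×10⁶)/((1.602×10⁻¹⁹)(8.64×10⁻³)) ≈ 0.160 T.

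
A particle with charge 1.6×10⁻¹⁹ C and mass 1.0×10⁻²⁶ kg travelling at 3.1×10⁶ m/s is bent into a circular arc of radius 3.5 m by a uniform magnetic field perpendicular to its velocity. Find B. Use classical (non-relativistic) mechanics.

From |q|vB = mv²/r, B = mv/(|q|r).
B = (1.0×10⁻²⁶)(3.1×10⁶)/((1.6×10⁻¹⁹)(3.5)) ≈ 0.055 T.

B ≈ 0.055 T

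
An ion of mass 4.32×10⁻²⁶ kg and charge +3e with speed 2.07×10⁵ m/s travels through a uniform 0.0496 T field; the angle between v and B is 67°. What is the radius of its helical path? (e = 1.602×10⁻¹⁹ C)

v⊥ = v sinθ = 2.07×10⁵·sin67° ≈ 1.905×10⁵ m/s.
r = m v⊥/(|q|B) = (4.32×10⁻²⁶)(1.905×10⁵)/((4.806×10⁻¹⁹)(0.0496)) ≈ 0.345 m.

r ≈ 0.345 m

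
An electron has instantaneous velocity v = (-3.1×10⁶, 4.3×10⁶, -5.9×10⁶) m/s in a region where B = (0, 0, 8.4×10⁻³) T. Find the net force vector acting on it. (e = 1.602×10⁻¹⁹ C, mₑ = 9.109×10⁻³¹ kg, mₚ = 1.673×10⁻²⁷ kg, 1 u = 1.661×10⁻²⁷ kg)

v×B = (3.61×10⁴, 2.60×10⁴, 0) N/C.
F = q v×B = (−1.602×10⁻¹⁹ C)·(3.61×10⁴, 2.60×10⁴, 0) = (-5.79×10⁻¹⁵, -4.17×10⁻¹⁵, 0) N.

F ≈ (-5.79×10⁻¹⁵, -4.17×10⁻¹⁵, 0) N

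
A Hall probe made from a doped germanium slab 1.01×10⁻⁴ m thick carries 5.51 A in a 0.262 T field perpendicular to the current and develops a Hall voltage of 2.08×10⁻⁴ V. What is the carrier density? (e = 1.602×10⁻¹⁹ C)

From V_H = IB/(n e t), n = IB/(V_H e t).
n = (5.51)(0.262)/((2.08×10⁻⁴)(1.602×10⁻¹⁹)(1.01×10⁻⁴)) ≈ 4.29×10²⁶ m⁻³.

n ≈ 4.29×10²⁶ m⁻³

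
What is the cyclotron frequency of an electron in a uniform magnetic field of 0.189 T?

f = |q|B/(2πm).
f = (1.602×10⁻¹⁹)(0.189)/(2π·9.109×10⁻³¹) ≈ 5.29×10⁹ Hz.

f ≈ 5.29×10⁹ Hz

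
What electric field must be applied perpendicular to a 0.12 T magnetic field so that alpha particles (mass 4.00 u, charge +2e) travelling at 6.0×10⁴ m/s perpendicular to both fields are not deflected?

E = 7200 V/m

For straight-line motion qE = qvB, so E = vB.
E = 6.0×10⁴ × 0.12 = 7200 V/m.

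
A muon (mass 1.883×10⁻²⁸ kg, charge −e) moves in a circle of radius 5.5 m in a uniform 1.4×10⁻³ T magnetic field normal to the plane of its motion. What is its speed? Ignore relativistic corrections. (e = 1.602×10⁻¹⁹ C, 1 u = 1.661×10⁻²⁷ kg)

v ≈ 6.6×10⁶ m/s

From |q|vB = mv²/r, v = |q|Br/m.
v = (1.602×10⁻¹⁹)(1.4×10⁻³)(5.5)/1.883×10⁻²⁸ ≈ 6.6×10⁶ m/s.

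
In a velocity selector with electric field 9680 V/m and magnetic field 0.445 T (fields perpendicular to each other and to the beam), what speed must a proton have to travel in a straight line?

v = 2.18×10⁴ m/s

For undeflected motion the electric and magnetic forces balance: qE = qvB.
v = E/B = 9680/0.445 = 2.18×10⁴ m/s.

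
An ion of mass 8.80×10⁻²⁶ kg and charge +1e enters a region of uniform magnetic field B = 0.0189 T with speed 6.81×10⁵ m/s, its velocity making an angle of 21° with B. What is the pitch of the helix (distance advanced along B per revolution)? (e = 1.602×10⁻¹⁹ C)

p ≈ 116 m

v∥ = v cosθ = 6.81×10⁵·cos21° ≈ 6.358×10⁵ m/s.
T = 2πm/(|q|B) = 2π(8.80×10⁻²⁶)/((1.602×10⁻¹⁹)(0.0189)) ≈ 1.826×10⁻⁴ s.
pitch = v∥ T = (6.358×10⁵)(1.826×10⁻⁴) ≈ 116 m.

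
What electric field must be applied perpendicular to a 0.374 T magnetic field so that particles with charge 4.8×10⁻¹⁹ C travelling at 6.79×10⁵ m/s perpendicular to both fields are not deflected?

E = 2.54×10⁵ V/m

For straight-line motion qE = qvB, so E = vB.
E = 6.79×10⁵ × 0.374 = 2.54×10⁵ V/m.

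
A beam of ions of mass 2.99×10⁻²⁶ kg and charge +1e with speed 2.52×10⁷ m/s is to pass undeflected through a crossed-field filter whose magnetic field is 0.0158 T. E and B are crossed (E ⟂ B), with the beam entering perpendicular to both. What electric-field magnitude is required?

E = 3.98×10⁵ V/m

For straight-line motion qE = qvB, so E = vB.
E = 2.52×10⁷ × 0.0158 = 3.98×10⁵ V/m.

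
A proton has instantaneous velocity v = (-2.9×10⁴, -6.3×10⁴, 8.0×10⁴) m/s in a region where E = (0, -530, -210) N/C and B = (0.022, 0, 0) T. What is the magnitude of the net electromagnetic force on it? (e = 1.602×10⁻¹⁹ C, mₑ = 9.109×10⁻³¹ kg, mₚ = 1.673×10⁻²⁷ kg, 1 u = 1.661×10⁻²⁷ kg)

v×B = (0, 1760, 1390) N/C.
E + v×B = (0, 1230, 1180) N/C.
F = q(E + v×B) = (1.602×10⁻¹⁹ C)·(0, 1230, 1180) = (0, 1.97×10⁻¹⁶, 1.88×10⁻¹⁶) N.
|F| = 2.73×10⁻¹⁶ N.

|F| ≈ 2.73×10⁻¹⁶ N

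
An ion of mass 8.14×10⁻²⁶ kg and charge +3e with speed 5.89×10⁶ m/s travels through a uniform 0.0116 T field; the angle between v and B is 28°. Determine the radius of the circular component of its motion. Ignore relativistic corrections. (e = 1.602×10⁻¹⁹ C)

r ≈ 40.4 m

v⊥ = v sinθ = 5.89×10⁶·sin28° ≈ 2.765×10⁶ m/s.
r = m v⊥/(|q|B) = (8.14×10⁻²⁶)(2.765×10⁶)/((4.806×10⁻¹⁹)(0.0116)) ≈ 40.4 m.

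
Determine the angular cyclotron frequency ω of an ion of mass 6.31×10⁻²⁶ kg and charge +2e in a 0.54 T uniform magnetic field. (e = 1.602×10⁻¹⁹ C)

ω ≈ 2.7×10⁶ rad/s

ω = |q|B/m.
ω = (3.204×10⁻¹⁹)(0.54)/6.31×10⁻²⁶ ≈ 2.7×10⁶ rad/s.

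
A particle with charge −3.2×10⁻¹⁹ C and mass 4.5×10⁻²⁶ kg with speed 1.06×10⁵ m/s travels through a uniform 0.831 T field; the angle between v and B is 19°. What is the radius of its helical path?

v⊥ = v sinθ = 1.06×10⁵·sin19° ≈ 3.451×10⁴ m/s.
r = m v⊥/(|q|B) = (4.5×10⁻²⁶)(3.451×10⁴)/((3.2×10⁻¹⁹)(0.831)) ≈ 5.84×10⁻³ m.

r ≈ 5.84×10⁻³ m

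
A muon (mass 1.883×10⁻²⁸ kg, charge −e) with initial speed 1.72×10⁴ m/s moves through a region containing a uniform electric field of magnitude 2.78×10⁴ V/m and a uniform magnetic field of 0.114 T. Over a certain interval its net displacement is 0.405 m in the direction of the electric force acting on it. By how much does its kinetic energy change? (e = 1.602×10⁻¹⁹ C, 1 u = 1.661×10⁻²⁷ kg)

The magnetic force is always ⟂ v and does no work; only the electric force changes KE.
ΔKE = F_E · d = |q|E d = (1.602×10⁻¹⁹)(2.78×10⁴)(0.405) ≈ 1.80×10⁻¹⁵ J.

ΔKE ≈ 1.80×10⁻¹⁵ J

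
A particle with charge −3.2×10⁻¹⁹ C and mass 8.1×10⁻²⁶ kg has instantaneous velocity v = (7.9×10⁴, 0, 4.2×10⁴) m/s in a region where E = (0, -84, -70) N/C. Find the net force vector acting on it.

Only an electric field acts, so F = qE = (−3.2×10⁻¹⁹ C)·(0, -84.0, -70.0) = (0, 2.69×10⁻¹⁷, 2.24×10⁻¹⁷) N.

F ≈ (0, 2.69×10⁻¹⁷, 2.24×10⁻¹⁷) N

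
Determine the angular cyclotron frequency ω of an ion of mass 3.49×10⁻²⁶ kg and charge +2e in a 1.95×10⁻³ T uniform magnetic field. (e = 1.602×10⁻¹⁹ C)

ω ≈ 1.79×10⁴ rad/s

ω = |q|B/m.
ω = (3.204×10⁻¹⁹)(1.95×10⁻³)/3.49×10⁻²⁶ ≈ 1.79×10⁴ rad/s.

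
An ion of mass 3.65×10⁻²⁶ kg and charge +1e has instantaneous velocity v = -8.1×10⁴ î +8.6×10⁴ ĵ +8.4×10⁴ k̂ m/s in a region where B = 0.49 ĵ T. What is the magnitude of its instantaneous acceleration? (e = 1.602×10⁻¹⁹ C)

v×B = (-4.12×10⁴, 0, -3.97×10⁴) N/C.
F = q v×B = (1.602×10⁻¹⁹ C)·(-4.12×10⁴, 0, -3.97×10⁴) = (-6.59×10⁻¹⁵, 0, -6.36×10⁻¹⁵) N.
|a| = |F|/m = 9.160×10⁻¹⁵/3.65×10⁻²⁶ ≈ 2.51×10¹¹ m/s².

|a| ≈ 2.51×10¹¹ m/s²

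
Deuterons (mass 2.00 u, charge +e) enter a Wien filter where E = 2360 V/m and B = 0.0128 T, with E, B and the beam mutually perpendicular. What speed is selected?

Zero net Lorentz force requires |qE| = |q v×B|, i.e. E = vB.
v = E/B = 2360/0.0128 = 1.84×10⁵ m/s.

v = 1.84×10⁵ m/s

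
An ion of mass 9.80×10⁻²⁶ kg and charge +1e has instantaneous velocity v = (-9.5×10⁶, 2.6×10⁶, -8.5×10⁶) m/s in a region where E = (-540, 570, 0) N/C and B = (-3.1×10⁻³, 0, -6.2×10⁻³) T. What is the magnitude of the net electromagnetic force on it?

v×B = (-1.61×10⁴, -3.26×10⁴, 8060) N/C.
E + v×B = (-1.67×10⁴, -3.20×10⁴, 8060) N/C.
F = q(E + v×B) = (1.602×10⁻¹⁹ C)·(-1.67×10⁴, -3.20×10⁴, 8060) = (-2.67×10⁻¹⁵, -5.12×10⁻¹⁵, 1.29×10⁻¹⁵) N.
|F| = 5.92×10⁻¹⁵ N.

|F| ≈ 5.92×10⁻¹⁵ N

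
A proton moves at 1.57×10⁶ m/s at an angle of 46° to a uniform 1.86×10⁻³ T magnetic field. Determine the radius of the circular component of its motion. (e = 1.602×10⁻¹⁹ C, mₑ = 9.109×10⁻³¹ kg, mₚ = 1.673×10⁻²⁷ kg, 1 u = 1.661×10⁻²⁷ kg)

r ≈ 6.34 m

v⊥ = v sinθ = 1.57×10⁶·sin46° ≈ 1.129×10⁶ m/s.
r = m v⊥/(|q|B) = (1.673×10⁻²⁷)(1.129×10⁶)/((1.602×10⁻¹⁹)(1.86×10⁻³)) ≈ 6.34 m.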